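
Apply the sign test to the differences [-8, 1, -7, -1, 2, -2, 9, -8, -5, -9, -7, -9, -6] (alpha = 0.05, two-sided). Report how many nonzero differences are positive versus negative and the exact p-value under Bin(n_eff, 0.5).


Step 1: Discard zero differences. Original n = 13; n_eff = number of nonzero differences = 13.
Nonzero differences (with sign): -8, +1, -7, -1, +2, -2, +9, -8, -5, -9, -7, -9, -6
Step 2: Count signs: positive = 3, negative = 10.
Step 3: Under H0: P(positive) = 0.5, so the number of positives S ~ Bin(13, 0.5).
Step 4: Two-sided exact p-value = sum of Bin(13,0.5) probabilities at or below the observed probability = 0.092285.
Step 5: alpha = 0.05. fail to reject H0.

n_eff = 13, pos = 3, neg = 10, p = 0.092285, fail to reject H0.


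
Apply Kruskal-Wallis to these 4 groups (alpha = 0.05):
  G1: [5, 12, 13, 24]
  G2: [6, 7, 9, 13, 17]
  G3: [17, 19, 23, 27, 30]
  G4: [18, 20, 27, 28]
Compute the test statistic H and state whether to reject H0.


Step 1: Combine all N = 18 observations and assign midranks.
sorted (value, group, rank): (5,G1,1), (6,G2,2), (7,G2,3), (9,G2,4), (12,G1,5), (13,G1,6.5), (13,G2,6.5), (17,G2,8.5), (17,G3,8.5), (18,G4,10), (19,G3,11), (20,G4,12), (23,G3,13), (24,G1,14), (27,G3,15.5), (27,G4,15.5), (28,G4,17), (30,G3,18)
Step 2: Sum ranks within each group.
R_1 = 26.5 (n_1 = 4)
R_2 = 24 (n_2 = 5)
R_3 = 66 (n_3 = 5)
R_4 = 54.5 (n_4 = 4)
Step 3: H = 12/(N(N+1)) * sum(R_i^2/n_i) - 3(N+1)
     = 12/(18*19) * (26.5^2/4 + 24^2/5 + 66^2/5 + 54.5^2/4) - 3*19
     = 0.035088 * 1904.53 - 57
     = 9.825439.
Step 4: Ties present; correction factor C = 1 - 18/(18^3 - 18) = 0.996904. Corrected H = 9.825439 / 0.996904 = 9.855952.
Step 5: Under H0, H ~ chi^2(3); p-value = 0.019831.
Step 6: alpha = 0.05. reject H0.

H = 9.8560, df = 3, p = 0.019831, reject H0.


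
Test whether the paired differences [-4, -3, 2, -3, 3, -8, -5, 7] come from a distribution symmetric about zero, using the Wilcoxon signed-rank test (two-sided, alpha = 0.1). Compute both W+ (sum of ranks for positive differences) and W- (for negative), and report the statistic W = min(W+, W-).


Step 1: Drop any zero differences (none here) and take |d_i|.
|d| = [4, 3, 2, 3, 3, 8, 5, 7]
Step 2: Midrank |d_i| (ties get averaged ranks).
ranks: |4|->5, |3|->3, |2|->1, |3|->3, |3|->3, |8|->8, |5|->6, |7|->7
Step 3: Attach original signs; sum ranks with positive sign and with negative sign.
W+ = 1 + 3 + 7 = 11
W- = 5 + 3 + 3 + 8 + 6 = 25
(Check: W+ + W- = 36 should equal n(n+1)/2 = 36.)
Step 4: Test statistic W = min(W+, W-) = 11.
Step 5: Ties in |d|, so use the tie-corrected normal approximation.
        E[W] = n(n+1)/4 = 8*9/4 = 18.
        Tie groups: |d|=3 (t=3); sum(t^3 - t) = 24.
        Var[W] = n(n+1)(2n+1)/24 - sum(t^3-t)/48 = 1224/24 - 24/48 = 50.5.
        z = (W - E[W]) / sqrt(Var[W]) = (11 - 18) / 7.1063 = -0.9850.
        Two-sided p = 2*Phi(z) = 0.324606.
Step 6: alpha = 0.1. fail to reject H0.

W+ = 11, W- = 25, W = min = 11, p = 0.324606, fail to reject H0.


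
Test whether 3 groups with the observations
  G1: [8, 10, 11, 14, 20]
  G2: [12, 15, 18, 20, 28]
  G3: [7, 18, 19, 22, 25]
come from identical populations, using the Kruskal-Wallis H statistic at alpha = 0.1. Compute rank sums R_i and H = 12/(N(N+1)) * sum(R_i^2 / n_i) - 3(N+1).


Step 1: Combine all N = 15 observations and assign midranks.
sorted (value, group, rank): (7,G3,1), (8,G1,2), (10,G1,3), (11,G1,4), (12,G2,5), (14,G1,6), (15,G2,7), (18,G2,8.5), (18,G3,8.5), (19,G3,10), (20,G1,11.5), (20,G2,11.5), (22,G3,13), (25,G3,14), (28,G2,15)
Step 2: Sum ranks within each group.
R_1 = 26.5 (n_1 = 5)
R_2 = 47 (n_2 = 5)
R_3 = 46.5 (n_3 = 5)
Step 3: H = 12/(N(N+1)) * sum(R_i^2/n_i) - 3(N+1)
     = 12/(15*16) * (26.5^2/5 + 47^2/5 + 46.5^2/5) - 3*16
     = 0.050000 * 1014.7 - 48
     = 2.735000.
Step 4: Ties present; correction factor C = 1 - 12/(15^3 - 15) = 0.996429. Corrected H = 2.735000 / 0.996429 = 2.744803.
Step 5: Under H0, H ~ chi^2(2); p-value = 0.253497.
Step 6: alpha = 0.1. fail to reject H0.

H = 2.7448, df = 2, p = 0.253497, fail to reject H0.


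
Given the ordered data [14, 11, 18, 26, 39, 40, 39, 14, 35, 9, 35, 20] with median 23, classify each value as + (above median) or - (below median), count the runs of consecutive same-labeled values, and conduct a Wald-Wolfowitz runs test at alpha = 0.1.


Step 1: Compute median = 23; label A = above, B = below.
Labels in order: BBBAAAABABAB  (n_A = 6, n_B = 6)
Step 2: Count runs R = 7.
Step 3: Under H0 (random ordering), E[R] = 2*n_A*n_B/(n_A+n_B) + 1 = 2*6*6/12 + 1 = 7.0000.
        Var[R] = 2*n_A*n_B*(2*n_A*n_B - n_A - n_B) / ((n_A+n_B)^2 * (n_A+n_B-1)) = 4320/1584 = 2.7273.
        SD[R] = 1.6514.
Step 4: R = E[R], so z = 0 with no continuity correction.
Step 5: Two-sided p-value via normal approximation = 2*(1 - Phi(|z|)) = 1.000000.
Step 6: alpha = 0.1. fail to reject H0.

R = 7, z = 0.0000, p = 1.000000, fail to reject H0.


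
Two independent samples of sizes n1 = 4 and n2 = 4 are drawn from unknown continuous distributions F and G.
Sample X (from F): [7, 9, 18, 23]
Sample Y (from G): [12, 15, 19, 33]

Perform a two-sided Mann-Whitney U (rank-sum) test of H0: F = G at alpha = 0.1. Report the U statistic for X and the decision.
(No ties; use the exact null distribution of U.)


Step 1: Combine and sort all 8 observations; assign midranks.
sorted (value, group): (7,X), (9,X), (12,Y), (15,Y), (18,X), (19,Y), (23,X), (33,Y)
ranks: 7->1, 9->2, 12->3, 15->4, 18->5, 19->6, 23->7, 33->8
Step 2: Rank sum for X: R1 = 1 + 2 + 5 + 7 = 15.
Step 3: U_X = R1 - n1(n1+1)/2 = 15 - 4*5/2 = 15 - 10 = 5.
       U_Y = n1*n2 - U_X = 16 - 5 = 11.
Step 4: No ties, so the exact null distribution of U (based on enumerating the C(8,4) = 70 equally likely rank assignments) gives the two-sided p-value.
Step 5: p-value = 0.485714; compare to alpha = 0.1. fail to reject H0.

U_X = 5, p = 0.485714, fail to reject H0 at alpha = 0.1.


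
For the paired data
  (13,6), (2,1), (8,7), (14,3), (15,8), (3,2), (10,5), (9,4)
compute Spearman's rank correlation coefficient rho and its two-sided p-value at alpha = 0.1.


Step 1: Rank x and y separately (midranks; no ties here).
rank(x): 13->6, 2->1, 8->3, 14->7, 15->8, 3->2, 10->5, 9->4
rank(y): 6->6, 1->1, 7->7, 3->3, 8->8, 2->2, 5->5, 4->4
Step 2: d_i = R_x(i) - R_y(i); compute d_i^2.
  (6-6)^2=0, (1-1)^2=0, (3-7)^2=16, (7-3)^2=16, (8-8)^2=0, (2-2)^2=0, (5-5)^2=0, (4-4)^2=0
sum(d^2) = 32.
Step 3: rho = 1 - 6*32 / (8*(8^2 - 1)) = 1 - 192/504 = 0.619048.
Step 4: Under H0, t = rho * sqrt((n-2)/(1-rho^2)) = 1.9308 ~ t(6).
Step 5: Two-sided p-value from the t-distribution with 6 df = 0.101733.
Step 6: alpha = 0.1. fail to reject H0.

rho = 0.6190, p = 0.101733, fail to reject H0 at alpha = 0.1.


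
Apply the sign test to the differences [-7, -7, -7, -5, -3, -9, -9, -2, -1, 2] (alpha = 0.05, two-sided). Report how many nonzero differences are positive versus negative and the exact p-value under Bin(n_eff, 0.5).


Step 1: Discard zero differences. Original n = 10; n_eff = number of nonzero differences = 10.
Nonzero differences (with sign): -7, -7, -7, -5, -3, -9, -9, -2, -1, +2
Step 2: Count signs: positive = 1, negative = 9.
Step 3: Under H0: P(positive) = 0.5, so the number of positives S ~ Bin(10, 0.5).
Step 4: Two-sided exact p-value = sum of Bin(10,0.5) probabilities at or below the observed probability = 0.021484.
Step 5: alpha = 0.05. reject H0.

n_eff = 10, pos = 1, neg = 9, p = 0.021484, reject H0.


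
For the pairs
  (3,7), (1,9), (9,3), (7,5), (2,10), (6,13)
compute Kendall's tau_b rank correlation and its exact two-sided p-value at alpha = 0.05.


Step 1: Enumerate the 15 unordered pairs (i,j) with i<j and classify each by sign(x_j-x_i) * sign(y_j-y_i).
  (1,2):dx=-2,dy=+2->D; (1,3):dx=+6,dy=-4->D; (1,4):dx=+4,dy=-2->D; (1,5):dx=-1,dy=+3->D
  (1,6):dx=+3,dy=+6->C; (2,3):dx=+8,dy=-6->D; (2,4):dx=+6,dy=-4->D; (2,5):dx=+1,dy=+1->C
  (2,6):dx=+5,dy=+4->C; (3,4):dx=-2,dy=+2->D; (3,5):dx=-7,dy=+7->D; (3,6):dx=-3,dy=+10->D
  (4,5):dx=-5,dy=+5->D; (4,6):dx=-1,dy=+8->D; (5,6):dx=+4,dy=+3->C
Step 2: C = 4, D = 11, total pairs = 15.
Step 3: tau = (C - D)/(n(n-1)/2) = (4 - 11)/15 = -0.466667.
Step 4: Exact two-sided p-value (enumerate n! = 720 permutations of y under H0): p = 0.272222.
Step 5: alpha = 0.05. fail to reject H0.

tau_b = -0.4667 (C=4, D=11), p = 0.272222, fail to reject H0.


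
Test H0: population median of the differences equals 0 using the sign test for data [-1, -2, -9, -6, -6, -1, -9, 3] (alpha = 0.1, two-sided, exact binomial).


Step 1: Discard zero differences. Original n = 8; n_eff = number of nonzero differences = 8.
Nonzero differences (with sign): -1, -2, -9, -6, -6, -1, -9, +3
Step 2: Count signs: positive = 1, negative = 7.
Step 3: Under H0: P(positive) = 0.5, so the number of positives S ~ Bin(8, 0.5).
Step 4: Two-sided exact p-value = sum of Bin(8,0.5) probabilities at or below the observed probability = 0.070312.
Step 5: alpha = 0.1. reject H0.

n_eff = 8, pos = 1, neg = 7, p = 0.070312, reject H0.


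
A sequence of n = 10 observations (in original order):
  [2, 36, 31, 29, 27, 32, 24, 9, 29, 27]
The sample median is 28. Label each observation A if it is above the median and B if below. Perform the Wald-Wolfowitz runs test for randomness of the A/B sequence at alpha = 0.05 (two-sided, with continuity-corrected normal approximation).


Step 1: Compute median = 28; label A = above, B = below.
Labels in order: BAAABABBAB  (n_A = 5, n_B = 5)
Step 2: Count runs R = 7.
Step 3: Under H0 (random ordering), E[R] = 2*n_A*n_B/(n_A+n_B) + 1 = 2*5*5/10 + 1 = 6.0000.
        Var[R] = 2*n_A*n_B*(2*n_A*n_B - n_A - n_B) / ((n_A+n_B)^2 * (n_A+n_B-1)) = 2000/900 = 2.2222.
        SD[R] = 1.4907.
Step 4: Continuity-corrected z = (R - 0.5 - E[R]) / SD[R] = (7 - 0.5 - 6.0000) / 1.4907 = 0.3354.
Step 5: Two-sided p-value via normal approximation = 2*(1 - Phi(|z|)) = 0.737316.
Step 6: alpha = 0.05. fail to reject H0.

R = 7, z = 0.3354, p = 0.737316, fail to reject H0.


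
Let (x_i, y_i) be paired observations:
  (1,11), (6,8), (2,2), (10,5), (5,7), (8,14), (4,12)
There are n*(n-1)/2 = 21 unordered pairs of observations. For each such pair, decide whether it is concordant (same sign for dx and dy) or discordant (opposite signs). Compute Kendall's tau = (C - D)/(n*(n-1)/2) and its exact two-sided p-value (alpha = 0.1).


Step 1: Enumerate the 21 unordered pairs (i,j) with i<j and classify each by sign(x_j-x_i) * sign(y_j-y_i).
  (1,2):dx=+5,dy=-3->D; (1,3):dx=+1,dy=-9->D; (1,4):dx=+9,dy=-6->D; (1,5):dx=+4,dy=-4->D
  (1,6):dx=+7,dy=+3->C; (1,7):dx=+3,dy=+1->C; (2,3):dx=-4,dy=-6->C; (2,4):dx=+4,dy=-3->D
  (2,5):dx=-1,dy=-1->C; (2,6):dx=+2,dy=+6->C; (2,7):dx=-2,dy=+4->D; (3,4):dx=+8,dy=+3->C
  (3,5):dx=+3,dy=+5->C; (3,6):dx=+6,dy=+12->C; (3,7):dx=+2,dy=+10->C; (4,5):dx=-5,dy=+2->D
  (4,6):dx=-2,dy=+9->D; (4,7):dx=-6,dy=+7->D; (5,6):dx=+3,dy=+7->C; (5,7):dx=-1,dy=+5->D
  (6,7):dx=-4,dy=-2->C
Step 2: C = 11, D = 10, total pairs = 21.
Step 3: tau = (C - D)/(n(n-1)/2) = (11 - 10)/21 = 0.047619.
Step 4: Exact two-sided p-value (enumerate n! = 5040 permutations of y under H0): p = 1.000000.
Step 5: alpha = 0.1. fail to reject H0.

tau_b = 0.0476 (C=11, D=10), p = 1.000000, fail to reject H0.


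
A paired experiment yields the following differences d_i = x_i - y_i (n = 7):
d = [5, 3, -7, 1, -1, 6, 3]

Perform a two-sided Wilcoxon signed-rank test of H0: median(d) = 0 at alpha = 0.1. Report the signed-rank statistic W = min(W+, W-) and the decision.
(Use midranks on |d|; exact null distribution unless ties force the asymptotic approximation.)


Step 1: Drop any zero differences (none here) and take |d_i|.
|d| = [5, 3, 7, 1, 1, 6, 3]
Step 2: Midrank |d_i| (ties get averaged ranks).
ranks: |5|->5, |3|->3.5, |7|->7, |1|->1.5, |1|->1.5, |6|->6, |3|->3.5
Step 3: Attach original signs; sum ranks with positive sign and with negative sign.
W+ = 5 + 3.5 + 1.5 + 6 + 3.5 = 19.5
W- = 7 + 1.5 = 8.5
(Check: W+ + W- = 28 should equal n(n+1)/2 = 28.)
Step 4: Test statistic W = min(W+, W-) = 8.5.
Step 5: Ties in |d|, so use the tie-corrected normal approximation.
        E[W] = n(n+1)/4 = 7*8/4 = 14.
        Tie groups: |d|=1 (t=2), |d|=3 (t=2); sum(t^3 - t) = 12.
        Var[W] = n(n+1)(2n+1)/24 - sum(t^3-t)/48 = 840/24 - 12/48 = 34.75.
        z = (W - E[W]) / sqrt(Var[W]) = (8.5 - 14) / 5.8949 = -0.9330.
        Two-sided p = 2*Phi(z) = 0.350816.
Step 6: alpha = 0.1. fail to reject H0.

W+ = 19.5, W- = 8.5, W = min = 8.5, p = 0.350816, fail to reject H0.


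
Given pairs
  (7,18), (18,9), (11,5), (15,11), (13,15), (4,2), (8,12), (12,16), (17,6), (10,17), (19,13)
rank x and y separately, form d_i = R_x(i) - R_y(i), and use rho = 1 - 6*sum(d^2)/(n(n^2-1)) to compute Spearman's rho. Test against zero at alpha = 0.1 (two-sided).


Step 1: Rank x and y separately (midranks; no ties here).
rank(x): 7->2, 18->10, 11->5, 15->8, 13->7, 4->1, 8->3, 12->6, 17->9, 10->4, 19->11
rank(y): 18->11, 9->4, 5->2, 11->5, 15->8, 2->1, 12->6, 16->9, 6->3, 17->10, 13->7
Step 2: d_i = R_x(i) - R_y(i); compute d_i^2.
  (2-11)^2=81, (10-4)^2=36, (5-2)^2=9, (8-5)^2=9, (7-8)^2=1, (1-1)^2=0, (3-6)^2=9, (6-9)^2=9, (9-3)^2=36, (4-10)^2=36, (11-7)^2=16
sum(d^2) = 242.
Step 3: rho = 1 - 6*242 / (11*(11^2 - 1)) = 1 - 1452/1320 = -0.100000.
Step 4: Under H0, t = rho * sqrt((n-2)/(1-rho^2)) = -0.3015 ~ t(9).
Step 5: Two-sided p-value from the t-distribution with 9 df = 0.769875.
Step 6: alpha = 0.1. fail to reject H0.

rho = -0.1000, p = 0.769875, fail to reject H0 at alpha = 0.1.


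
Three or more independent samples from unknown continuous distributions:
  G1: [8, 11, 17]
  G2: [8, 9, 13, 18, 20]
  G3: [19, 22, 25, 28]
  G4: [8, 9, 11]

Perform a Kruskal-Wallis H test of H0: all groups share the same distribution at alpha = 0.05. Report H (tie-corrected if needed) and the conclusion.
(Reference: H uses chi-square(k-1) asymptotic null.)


Step 1: Combine all N = 15 observations and assign midranks.
sorted (value, group, rank): (8,G1,2), (8,G2,2), (8,G4,2), (9,G2,4.5), (9,G4,4.5), (11,G1,6.5), (11,G4,6.5), (13,G2,8), (17,G1,9), (18,G2,10), (19,G3,11), (20,G2,12), (22,G3,13), (25,G3,14), (28,G3,15)
Step 2: Sum ranks within each group.
R_1 = 17.5 (n_1 = 3)
R_2 = 36.5 (n_2 = 5)
R_3 = 53 (n_3 = 4)
R_4 = 13 (n_4 = 3)
Step 3: H = 12/(N(N+1)) * sum(R_i^2/n_i) - 3(N+1)
     = 12/(15*16) * (17.5^2/3 + 36.5^2/5 + 53^2/4 + 13^2/3) - 3*16
     = 0.050000 * 1127.12 - 48
     = 8.355833.
Step 4: Ties present; correction factor C = 1 - 36/(15^3 - 15) = 0.989286. Corrected H = 8.355833 / 0.989286 = 8.446330.
Step 5: Under H0, H ~ chi^2(3); p-value = 0.037634.
Step 6: alpha = 0.05. reject H0.

H = 8.4463, df = 3, p = 0.037634, reject H0.


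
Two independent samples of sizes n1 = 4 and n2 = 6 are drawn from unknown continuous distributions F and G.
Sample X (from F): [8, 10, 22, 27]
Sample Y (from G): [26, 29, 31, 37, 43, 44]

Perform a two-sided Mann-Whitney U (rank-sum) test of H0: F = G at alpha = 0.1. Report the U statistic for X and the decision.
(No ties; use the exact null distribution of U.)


Step 1: Combine and sort all 10 observations; assign midranks.
sorted (value, group): (8,X), (10,X), (22,X), (26,Y), (27,X), (29,Y), (31,Y), (37,Y), (43,Y), (44,Y)
ranks: 8->1, 10->2, 22->3, 26->4, 27->5, 29->6, 31->7, 37->8, 43->9, 44->10
Step 2: Rank sum for X: R1 = 1 + 2 + 3 + 5 = 11.
Step 3: U_X = R1 - n1(n1+1)/2 = 11 - 4*5/2 = 11 - 10 = 1.
       U_Y = n1*n2 - U_X = 24 - 1 = 23.
Step 4: No ties, so the exact null distribution of U (based on enumerating the C(10,4) = 210 equally likely rank assignments) gives the two-sided p-value.
Step 5: p-value = 0.019048; compare to alpha = 0.1. reject H0.

U_X = 1, p = 0.019048, reject H0 at alpha = 0.1.


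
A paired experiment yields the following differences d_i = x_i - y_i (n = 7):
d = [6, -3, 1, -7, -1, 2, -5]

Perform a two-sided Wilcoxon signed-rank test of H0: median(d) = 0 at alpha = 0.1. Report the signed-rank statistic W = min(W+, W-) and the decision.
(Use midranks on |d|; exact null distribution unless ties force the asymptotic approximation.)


Step 1: Drop any zero differences (none here) and take |d_i|.
|d| = [6, 3, 1, 7, 1, 2, 5]
Step 2: Midrank |d_i| (ties get averaged ranks).
ranks: |6|->6, |3|->4, |1|->1.5, |7|->7, |1|->1.5, |2|->3, |5|->5
Step 3: Attach original signs; sum ranks with positive sign and with negative sign.
W+ = 6 + 1.5 + 3 = 10.5
W- = 4 + 7 + 1.5 + 5 = 17.5
(Check: W+ + W- = 28 should equal n(n+1)/2 = 28.)
Step 4: Test statistic W = min(W+, W-) = 10.5.
Step 5: Ties in |d|, so use the tie-corrected normal approximation.
        E[W] = n(n+1)/4 = 7*8/4 = 14.
        Tie groups: |d|=1 (t=2); sum(t^3 - t) = 6.
        Var[W] = n(n+1)(2n+1)/24 - sum(t^3-t)/48 = 840/24 - 6/48 = 34.875.
        z = (W - E[W]) / sqrt(Var[W]) = (10.5 - 14) / 5.9055 = -0.5927.
        Two-sided p = 2*Phi(z) = 0.553404.
Step 6: alpha = 0.1. fail to reject H0.

W+ = 10.5, W- = 17.5, W = min = 10.5, p = 0.553404, fail to reject H0.


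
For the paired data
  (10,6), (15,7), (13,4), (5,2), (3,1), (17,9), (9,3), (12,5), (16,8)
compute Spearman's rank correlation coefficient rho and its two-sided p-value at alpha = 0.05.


Step 1: Rank x and y separately (midranks; no ties here).
rank(x): 10->4, 15->7, 13->6, 5->2, 3->1, 17->9, 9->3, 12->5, 16->8
rank(y): 6->6, 7->7, 4->4, 2->2, 1->1, 9->9, 3->3, 5->5, 8->8
Step 2: d_i = R_x(i) - R_y(i); compute d_i^2.
  (4-6)^2=4, (7-7)^2=0, (6-4)^2=4, (2-2)^2=0, (1-1)^2=0, (9-9)^2=0, (3-3)^2=0, (5-5)^2=0, (8-8)^2=0
sum(d^2) = 8.
Step 3: rho = 1 - 6*8 / (9*(9^2 - 1)) = 1 - 48/720 = 0.933333.
Step 4: Under H0, t = rho * sqrt((n-2)/(1-rho^2)) = 6.8783 ~ t(7).
Step 5: Two-sided p-value from the t-distribution with 7 df = 0.000236.
Step 6: alpha = 0.05. reject H0.

rho = 0.9333, p = 0.000236, reject H0 at alpha = 0.05.


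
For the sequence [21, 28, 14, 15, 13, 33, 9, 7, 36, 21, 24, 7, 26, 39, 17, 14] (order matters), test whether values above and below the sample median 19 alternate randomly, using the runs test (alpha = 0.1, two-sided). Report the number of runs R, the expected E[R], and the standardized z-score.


Step 1: Compute median = 19; label A = above, B = below.
Labels in order: AABBBABBAAABAABB  (n_A = 8, n_B = 8)
Step 2: Count runs R = 8.
Step 3: Under H0 (random ordering), E[R] = 2*n_A*n_B/(n_A+n_B) + 1 = 2*8*8/16 + 1 = 9.0000.
        Var[R] = 2*n_A*n_B*(2*n_A*n_B - n_A - n_B) / ((n_A+n_B)^2 * (n_A+n_B-1)) = 14336/3840 = 3.7333.
        SD[R] = 1.9322.
Step 4: Continuity-corrected z = (R + 0.5 - E[R]) / SD[R] = (8 + 0.5 - 9.0000) / 1.9322 = -0.2588.
Step 5: Two-sided p-value via normal approximation = 2*(1 - Phi(|z|)) = 0.795809.
Step 6: alpha = 0.1. fail to reject H0.

R = 8, z = -0.2588, p = 0.795809, fail to reject H0.


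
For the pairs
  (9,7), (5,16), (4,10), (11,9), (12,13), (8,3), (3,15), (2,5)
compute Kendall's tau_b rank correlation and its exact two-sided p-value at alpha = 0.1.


Step 1: Enumerate the 28 unordered pairs (i,j) with i<j and classify each by sign(x_j-x_i) * sign(y_j-y_i).
  (1,2):dx=-4,dy=+9->D; (1,3):dx=-5,dy=+3->D; (1,4):dx=+2,dy=+2->C; (1,5):dx=+3,dy=+6->C
  (1,6):dx=-1,dy=-4->C; (1,7):dx=-6,dy=+8->D; (1,8):dx=-7,dy=-2->C; (2,3):dx=-1,dy=-6->C
  (2,4):dx=+6,dy=-7->D; (2,5):dx=+7,dy=-3->D; (2,6):dx=+3,dy=-13->D; (2,7):dx=-2,dy=-1->C
  (2,8):dx=-3,dy=-11->C; (3,4):dx=+7,dy=-1->D; (3,5):dx=+8,dy=+3->C; (3,6):dx=+4,dy=-7->D
  (3,7):dx=-1,dy=+5->D; (3,8):dx=-2,dy=-5->C; (4,5):dx=+1,dy=+4->C; (4,6):dx=-3,dy=-6->C
  (4,7):dx=-8,dy=+6->D; (4,8):dx=-9,dy=-4->C; (5,6):dx=-4,dy=-10->C; (5,7):dx=-9,dy=+2->D
  (5,8):dx=-10,dy=-8->C; (6,7):dx=-5,dy=+12->D; (6,8):dx=-6,dy=+2->D; (7,8):dx=-1,dy=-10->C
Step 2: C = 15, D = 13, total pairs = 28.
Step 3: tau = (C - D)/(n(n-1)/2) = (15 - 13)/28 = 0.071429.
Step 4: Exact two-sided p-value (enumerate n! = 40320 permutations of y under H0): p = 0.904861.
Step 5: alpha = 0.1. fail to reject H0.

tau_b = 0.0714 (C=15, D=13), p = 0.904861, fail to reject H0.


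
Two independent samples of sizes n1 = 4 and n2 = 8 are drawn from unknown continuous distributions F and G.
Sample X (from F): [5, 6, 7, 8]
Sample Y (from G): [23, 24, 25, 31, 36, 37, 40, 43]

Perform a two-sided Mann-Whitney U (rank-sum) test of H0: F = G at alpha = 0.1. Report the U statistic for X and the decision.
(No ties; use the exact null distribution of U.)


Step 1: Combine and sort all 12 observations; assign midranks.
sorted (value, group): (5,X), (6,X), (7,X), (8,X), (23,Y), (24,Y), (25,Y), (31,Y), (36,Y), (37,Y), (40,Y), (43,Y)
ranks: 5->1, 6->2, 7->3, 8->4, 23->5, 24->6, 25->7, 31->8, 36->9, 37->10, 40->11, 43->12
Step 2: Rank sum for X: R1 = 1 + 2 + 3 + 4 = 10.
Step 3: U_X = R1 - n1(n1+1)/2 = 10 - 4*5/2 = 10 - 10 = 0.
       U_Y = n1*n2 - U_X = 32 - 0 = 32.
Step 4: No ties, so the exact null distribution of U (based on enumerating the C(12,4) = 495 equally likely rank assignments) gives the two-sided p-value.
Step 5: p-value = 0.004040; compare to alpha = 0.1. reject H0.

U_X = 0, p = 0.004040, reject H0 at alpha = 0.1.


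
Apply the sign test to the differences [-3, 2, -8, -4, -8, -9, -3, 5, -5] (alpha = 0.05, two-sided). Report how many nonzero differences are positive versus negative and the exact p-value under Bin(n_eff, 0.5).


Step 1: Discard zero differences. Original n = 9; n_eff = number of nonzero differences = 9.
Nonzero differences (with sign): -3, +2, -8, -4, -8, -9, -3, +5, -5
Step 2: Count signs: positive = 2, negative = 7.
Step 3: Under H0: P(positive) = 0.5, so the number of positives S ~ Bin(9, 0.5).
Step 4: Two-sided exact p-value = sum of Bin(9,0.5) probabilities at or below the observed probability = 0.179688.
Step 5: alpha = 0.05. fail to reject H0.

n_eff = 9, pos = 2, neg = 7, p = 0.179688, fail to reject H0.


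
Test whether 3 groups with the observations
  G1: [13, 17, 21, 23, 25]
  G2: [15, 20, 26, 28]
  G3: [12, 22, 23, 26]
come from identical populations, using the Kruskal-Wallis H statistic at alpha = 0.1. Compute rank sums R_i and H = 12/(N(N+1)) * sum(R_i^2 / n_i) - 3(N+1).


Step 1: Combine all N = 13 observations and assign midranks.
sorted (value, group, rank): (12,G3,1), (13,G1,2), (15,G2,3), (17,G1,4), (20,G2,5), (21,G1,6), (22,G3,7), (23,G1,8.5), (23,G3,8.5), (25,G1,10), (26,G2,11.5), (26,G3,11.5), (28,G2,13)
Step 2: Sum ranks within each group.
R_1 = 30.5 (n_1 = 5)
R_2 = 32.5 (n_2 = 4)
R_3 = 28 (n_3 = 4)
Step 3: H = 12/(N(N+1)) * sum(R_i^2/n_i) - 3(N+1)
     = 12/(13*14) * (30.5^2/5 + 32.5^2/4 + 28^2/4) - 3*14
     = 0.065934 * 646.112 - 42
     = 0.600824.
Step 4: Ties present; correction factor C = 1 - 12/(13^3 - 13) = 0.994505. Corrected H = 0.600824 / 0.994505 = 0.604144.
Step 5: Under H0, H ~ chi^2(2); p-value = 0.739285.
Step 6: alpha = 0.1. fail to reject H0.

H = 0.6041, df = 2, p = 0.739285, fail to reject H0.


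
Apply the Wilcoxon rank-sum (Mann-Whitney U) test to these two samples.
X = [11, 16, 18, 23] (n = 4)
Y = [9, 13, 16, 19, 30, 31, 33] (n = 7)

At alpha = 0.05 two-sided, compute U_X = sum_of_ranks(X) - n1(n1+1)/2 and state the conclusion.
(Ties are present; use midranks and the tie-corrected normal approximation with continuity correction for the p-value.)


Step 1: Combine and sort all 11 observations; assign midranks.
sorted (value, group): (9,Y), (11,X), (13,Y), (16,X), (16,Y), (18,X), (19,Y), (23,X), (30,Y), (31,Y), (33,Y)
ranks: 9->1, 11->2, 13->3, 16->4.5, 16->4.5, 18->6, 19->7, 23->8, 30->9, 31->10, 33->11
Step 2: Rank sum for X: R1 = 2 + 4.5 + 6 + 8 = 20.5.
Step 3: U_X = R1 - n1(n1+1)/2 = 20.5 - 4*5/2 = 20.5 - 10 = 10.5.
       U_Y = n1*n2 - U_X = 28 - 10.5 = 17.5.
Step 4: Ties are present, so use the tie-corrected normal approximation (with continuity correction) for the p-value.
Step 5: p-value = 0.569872; compare to alpha = 0.05. fail to reject H0.

U_X = 10.5, p = 0.569872, fail to reject H0 at alpha = 0.05.


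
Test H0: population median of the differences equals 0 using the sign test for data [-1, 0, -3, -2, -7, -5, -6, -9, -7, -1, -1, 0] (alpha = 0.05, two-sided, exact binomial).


Step 1: Discard zero differences. Original n = 12; n_eff = number of nonzero differences = 10.
Nonzero differences (with sign): -1, -3, -2, -7, -5, -6, -9, -7, -1, -1
Step 2: Count signs: positive = 0, negative = 10.
Step 3: Under H0: P(positive) = 0.5, so the number of positives S ~ Bin(10, 0.5).
Step 4: Two-sided exact p-value = sum of Bin(10,0.5) probabilities at or below the observed probability = 0.001953.
Step 5: alpha = 0.05. reject H0.

n_eff = 10, pos = 0, neg = 10, p = 0.001953, reject H0.


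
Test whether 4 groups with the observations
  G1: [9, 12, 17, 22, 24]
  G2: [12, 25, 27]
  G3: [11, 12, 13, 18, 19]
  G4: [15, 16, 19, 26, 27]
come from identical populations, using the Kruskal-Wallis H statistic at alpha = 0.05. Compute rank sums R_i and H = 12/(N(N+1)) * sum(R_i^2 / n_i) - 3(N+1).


Step 1: Combine all N = 18 observations and assign midranks.
sorted (value, group, rank): (9,G1,1), (11,G3,2), (12,G1,4), (12,G2,4), (12,G3,4), (13,G3,6), (15,G4,7), (16,G4,8), (17,G1,9), (18,G3,10), (19,G3,11.5), (19,G4,11.5), (22,G1,13), (24,G1,14), (25,G2,15), (26,G4,16), (27,G2,17.5), (27,G4,17.5)
Step 2: Sum ranks within each group.
R_1 = 41 (n_1 = 5)
R_2 = 36.5 (n_2 = 3)
R_3 = 33.5 (n_3 = 5)
R_4 = 60 (n_4 = 5)
Step 3: H = 12/(N(N+1)) * sum(R_i^2/n_i) - 3(N+1)
     = 12/(18*19) * (41^2/5 + 36.5^2/3 + 33.5^2/5 + 60^2/5) - 3*19
     = 0.035088 * 1724.73 - 57
     = 3.516959.
Step 4: Ties present; correction factor C = 1 - 36/(18^3 - 18) = 0.993808. Corrected H = 3.516959 / 0.993808 = 3.538872.
Step 5: Under H0, H ~ chi^2(3); p-value = 0.315755.
Step 6: alpha = 0.05. fail to reject H0.

H = 3.5389, df = 3, p = 0.315755, fail to reject H0.


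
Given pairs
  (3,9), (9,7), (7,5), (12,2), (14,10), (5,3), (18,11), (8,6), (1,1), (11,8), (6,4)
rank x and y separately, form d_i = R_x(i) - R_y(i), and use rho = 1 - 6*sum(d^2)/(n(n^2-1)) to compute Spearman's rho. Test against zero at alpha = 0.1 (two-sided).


Step 1: Rank x and y separately (midranks; no ties here).
rank(x): 3->2, 9->7, 7->5, 12->9, 14->10, 5->3, 18->11, 8->6, 1->1, 11->8, 6->4
rank(y): 9->9, 7->7, 5->5, 2->2, 10->10, 3->3, 11->11, 6->6, 1->1, 8->8, 4->4
Step 2: d_i = R_x(i) - R_y(i); compute d_i^2.
  (2-9)^2=49, (7-7)^2=0, (5-5)^2=0, (9-2)^2=49, (10-10)^2=0, (3-3)^2=0, (11-11)^2=0, (6-6)^2=0, (1-1)^2=0, (8-8)^2=0, (4-4)^2=0
sum(d^2) = 98.
Step 3: rho = 1 - 6*98 / (11*(11^2 - 1)) = 1 - 588/1320 = 0.554545.
Step 4: Under H0, t = rho * sqrt((n-2)/(1-rho^2)) = 1.9992 ~ t(9).
Step 5: Two-sided p-value from the t-distribution with 9 df = 0.076652.
Step 6: alpha = 0.1. reject H0.

rho = 0.5545, p = 0.076652, reject H0 at alpha = 0.1.


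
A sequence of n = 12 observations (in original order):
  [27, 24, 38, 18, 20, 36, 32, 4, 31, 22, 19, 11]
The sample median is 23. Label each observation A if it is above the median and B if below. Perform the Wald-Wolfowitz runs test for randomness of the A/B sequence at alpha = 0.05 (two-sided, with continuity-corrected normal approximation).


Step 1: Compute median = 23; label A = above, B = below.
Labels in order: AAABBAABABBB  (n_A = 6, n_B = 6)
Step 2: Count runs R = 6.
Step 3: Under H0 (random ordering), E[R] = 2*n_A*n_B/(n_A+n_B) + 1 = 2*6*6/12 + 1 = 7.0000.
        Var[R] = 2*n_A*n_B*(2*n_A*n_B - n_A - n_B) / ((n_A+n_B)^2 * (n_A+n_B-1)) = 4320/1584 = 2.7273.
        SD[R] = 1.6514.
Step 4: Continuity-corrected z = (R + 0.5 - E[R]) / SD[R] = (6 + 0.5 - 7.0000) / 1.6514 = -0.3028.
Step 5: Two-sided p-value via normal approximation = 2*(1 - Phi(|z|)) = 0.762069.
Step 6: alpha = 0.05. fail to reject H0.

R = 6, z = -0.3028, p = 0.762069, fail to reject H0.


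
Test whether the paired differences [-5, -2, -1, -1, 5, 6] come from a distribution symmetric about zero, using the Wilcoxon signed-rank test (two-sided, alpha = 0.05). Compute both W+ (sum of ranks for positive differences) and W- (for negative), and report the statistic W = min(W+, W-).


Step 1: Drop any zero differences (none here) and take |d_i|.
|d| = [5, 2, 1, 1, 5, 6]
Step 2: Midrank |d_i| (ties get averaged ranks).
ranks: |5|->4.5, |2|->3, |1|->1.5, |1|->1.5, |5|->4.5, |6|->6
Step 3: Attach original signs; sum ranks with positive sign and with negative sign.
W+ = 4.5 + 6 = 10.5
W- = 4.5 + 3 + 1.5 + 1.5 = 10.5
(Check: W+ + W- = 21 should equal n(n+1)/2 = 21.)
Step 4: Test statistic W = min(W+, W-) = 10.5.
Step 5: Ties in |d|, so use the tie-corrected normal approximation.
        E[W] = n(n+1)/4 = 6*7/4 = 10.5.
        Tie groups: |d|=1 (t=2), |d|=5 (t=2); sum(t^3 - t) = 12.
        Var[W] = n(n+1)(2n+1)/24 - sum(t^3-t)/48 = 546/24 - 12/48 = 22.5.
        z = (W - E[W]) / sqrt(Var[W]) = (10.5 - 10.5) / 4.7434 = 0.0000.
        Two-sided p = 2*Phi(z) = 1.000000.
Step 6: alpha = 0.05. fail to reject H0.

W+ = 10.5, W- = 10.5, W = min = 10.5, p = 1.000000, fail to reject H0.


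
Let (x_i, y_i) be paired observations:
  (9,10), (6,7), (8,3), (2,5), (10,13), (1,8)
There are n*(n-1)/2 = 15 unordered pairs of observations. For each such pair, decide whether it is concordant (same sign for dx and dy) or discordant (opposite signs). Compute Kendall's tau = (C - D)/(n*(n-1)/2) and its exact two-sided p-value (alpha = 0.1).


Step 1: Enumerate the 15 unordered pairs (i,j) with i<j and classify each by sign(x_j-x_i) * sign(y_j-y_i).
  (1,2):dx=-3,dy=-3->C; (1,3):dx=-1,dy=-7->C; (1,4):dx=-7,dy=-5->C; (1,5):dx=+1,dy=+3->C
  (1,6):dx=-8,dy=-2->C; (2,3):dx=+2,dy=-4->D; (2,4):dx=-4,dy=-2->C; (2,5):dx=+4,dy=+6->C
  (2,6):dx=-5,dy=+1->D; (3,4):dx=-6,dy=+2->D; (3,5):dx=+2,dy=+10->C; (3,6):dx=-7,dy=+5->D
  (4,5):dx=+8,dy=+8->C; (4,6):dx=-1,dy=+3->D; (5,6):dx=-9,dy=-5->C
Step 2: C = 10, D = 5, total pairs = 15.
Step 3: tau = (C - D)/(n(n-1)/2) = (10 - 5)/15 = 0.333333.
Step 4: Exact two-sided p-value (enumerate n! = 720 permutations of y under H0): p = 0.469444.
Step 5: alpha = 0.1. fail to reject H0.

tau_b = 0.3333 (C=10, D=5), p = 0.469444, fail to reject H0.


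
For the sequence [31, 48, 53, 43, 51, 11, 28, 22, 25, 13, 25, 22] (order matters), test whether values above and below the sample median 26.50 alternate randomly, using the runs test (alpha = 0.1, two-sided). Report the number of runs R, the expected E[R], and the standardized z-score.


Step 1: Compute median = 26.50; label A = above, B = below.
Labels in order: AAAAABABBBBB  (n_A = 6, n_B = 6)
Step 2: Count runs R = 4.
Step 3: Under H0 (random ordering), E[R] = 2*n_A*n_B/(n_A+n_B) + 1 = 2*6*6/12 + 1 = 7.0000.
        Var[R] = 2*n_A*n_B*(2*n_A*n_B - n_A - n_B) / ((n_A+n_B)^2 * (n_A+n_B-1)) = 4320/1584 = 2.7273.
        SD[R] = 1.6514.
Step 4: Continuity-corrected z = (R + 0.5 - E[R]) / SD[R] = (4 + 0.5 - 7.0000) / 1.6514 = -1.5138.
Step 5: Two-sided p-value via normal approximation = 2*(1 - Phi(|z|)) = 0.130070.
Step 6: alpha = 0.1. fail to reject H0.

R = 4, z = -1.5138, p = 0.130070, fail to reject H0.


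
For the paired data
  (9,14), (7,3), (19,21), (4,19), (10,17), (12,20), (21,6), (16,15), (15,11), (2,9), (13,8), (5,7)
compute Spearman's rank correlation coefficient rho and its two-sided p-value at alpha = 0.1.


Step 1: Rank x and y separately (midranks; no ties here).
rank(x): 9->5, 7->4, 19->11, 4->2, 10->6, 12->7, 21->12, 16->10, 15->9, 2->1, 13->8, 5->3
rank(y): 14->7, 3->1, 21->12, 19->10, 17->9, 20->11, 6->2, 15->8, 11->6, 9->5, 8->4, 7->3
Step 2: d_i = R_x(i) - R_y(i); compute d_i^2.
  (5-7)^2=4, (4-1)^2=9, (11-12)^2=1, (2-10)^2=64, (6-9)^2=9, (7-11)^2=16, (12-2)^2=100, (10-8)^2=4, (9-6)^2=9, (1-5)^2=16, (8-4)^2=16, (3-3)^2=0
sum(d^2) = 248.
Step 3: rho = 1 - 6*248 / (12*(12^2 - 1)) = 1 - 1488/1716 = 0.132867.
Step 4: Under H0, t = rho * sqrt((n-2)/(1-rho^2)) = 0.4239 ~ t(10).
Step 5: Two-sided p-value from the t-distribution with 10 df = 0.680598.
Step 6: alpha = 0.1. fail to reject H0.

rho = 0.1329, p = 0.680598, fail to reject H0 at alpha = 0.1.


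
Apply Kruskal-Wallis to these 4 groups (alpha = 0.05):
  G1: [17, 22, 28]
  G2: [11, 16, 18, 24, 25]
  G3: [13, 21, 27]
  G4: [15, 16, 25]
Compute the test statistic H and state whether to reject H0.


Step 1: Combine all N = 14 observations and assign midranks.
sorted (value, group, rank): (11,G2,1), (13,G3,2), (15,G4,3), (16,G2,4.5), (16,G4,4.5), (17,G1,6), (18,G2,7), (21,G3,8), (22,G1,9), (24,G2,10), (25,G2,11.5), (25,G4,11.5), (27,G3,13), (28,G1,14)
Step 2: Sum ranks within each group.
R_1 = 29 (n_1 = 3)
R_2 = 34 (n_2 = 5)
R_3 = 23 (n_3 = 3)
R_4 = 19 (n_4 = 3)
Step 3: H = 12/(N(N+1)) * sum(R_i^2/n_i) - 3(N+1)
     = 12/(14*15) * (29^2/3 + 34^2/5 + 23^2/3 + 19^2/3) - 3*15
     = 0.057143 * 808.2 - 45
     = 1.182857.
Step 4: Ties present; correction factor C = 1 - 12/(14^3 - 14) = 0.995604. Corrected H = 1.182857 / 0.995604 = 1.188079.
Step 5: Under H0, H ~ chi^2(3); p-value = 0.755865.
Step 6: alpha = 0.05. fail to reject H0.

H = 1.1881, df = 3, p = 0.755865, fail to reject H0.


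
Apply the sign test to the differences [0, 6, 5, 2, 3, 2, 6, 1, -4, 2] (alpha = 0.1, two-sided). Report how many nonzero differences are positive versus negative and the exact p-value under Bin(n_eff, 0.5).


Step 1: Discard zero differences. Original n = 10; n_eff = number of nonzero differences = 9.
Nonzero differences (with sign): +6, +5, +2, +3, +2, +6, +1, -4, +2
Step 2: Count signs: positive = 8, negative = 1.
Step 3: Under H0: P(positive) = 0.5, so the number of positives S ~ Bin(9, 0.5).
Step 4: Two-sided exact p-value = sum of Bin(9,0.5) probabilities at or below the observed probability = 0.039062.
Step 5: alpha = 0.1. reject H0.

n_eff = 9, pos = 8, neg = 1, p = 0.039062, reject H0.


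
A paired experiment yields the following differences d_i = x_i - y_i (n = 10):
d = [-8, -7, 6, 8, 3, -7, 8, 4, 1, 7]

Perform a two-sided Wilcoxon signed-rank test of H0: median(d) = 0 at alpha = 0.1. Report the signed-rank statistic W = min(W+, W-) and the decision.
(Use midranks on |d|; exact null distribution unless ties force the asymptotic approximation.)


Step 1: Drop any zero differences (none here) and take |d_i|.
|d| = [8, 7, 6, 8, 3, 7, 8, 4, 1, 7]
Step 2: Midrank |d_i| (ties get averaged ranks).
ranks: |8|->9, |7|->6, |6|->4, |8|->9, |3|->2, |7|->6, |8|->9, |4|->3, |1|->1, |7|->6
Step 3: Attach original signs; sum ranks with positive sign and with negative sign.
W+ = 4 + 9 + 2 + 9 + 3 + 1 + 6 = 34
W- = 9 + 6 + 6 = 21
(Check: W+ + W- = 55 should equal n(n+1)/2 = 55.)
Step 4: Test statistic W = min(W+, W-) = 21.
Step 5: Ties in |d|, so use the tie-corrected normal approximation.
        E[W] = n(n+1)/4 = 10*11/4 = 27.5.
        Tie groups: |d|=7 (t=3), |d|=8 (t=3); sum(t^3 - t) = 48.
        Var[W] = n(n+1)(2n+1)/24 - sum(t^3-t)/48 = 2310/24 - 48/48 = 95.25.
        z = (W - E[W]) / sqrt(Var[W]) = (21 - 27.5) / 9.7596 = -0.6660.
        Two-sided p = 2*Phi(z) = 0.505405.
Step 6: alpha = 0.1. fail to reject H0.

W+ = 34, W- = 21, W = min = 21, p = 0.505405, fail to reject H0.


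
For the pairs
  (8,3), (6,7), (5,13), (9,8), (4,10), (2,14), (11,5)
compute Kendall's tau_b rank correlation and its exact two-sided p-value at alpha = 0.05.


Step 1: Enumerate the 21 unordered pairs (i,j) with i<j and classify each by sign(x_j-x_i) * sign(y_j-y_i).
  (1,2):dx=-2,dy=+4->D; (1,3):dx=-3,dy=+10->D; (1,4):dx=+1,dy=+5->C; (1,5):dx=-4,dy=+7->D
  (1,6):dx=-6,dy=+11->D; (1,7):dx=+3,dy=+2->C; (2,3):dx=-1,dy=+6->D; (2,4):dx=+3,dy=+1->C
  (2,5):dx=-2,dy=+3->D; (2,6):dx=-4,dy=+7->D; (2,7):dx=+5,dy=-2->D; (3,4):dx=+4,dy=-5->D
  (3,5):dx=-1,dy=-3->C; (3,6):dx=-3,dy=+1->D; (3,7):dx=+6,dy=-8->D; (4,5):dx=-5,dy=+2->D
  (4,6):dx=-7,dy=+6->D; (4,7):dx=+2,dy=-3->D; (5,6):dx=-2,dy=+4->D; (5,7):dx=+7,dy=-5->D
  (6,7):dx=+9,dy=-9->D
Step 2: C = 4, D = 17, total pairs = 21.
Step 3: tau = (C - D)/(n(n-1)/2) = (4 - 17)/21 = -0.619048.
Step 4: Exact two-sided p-value (enumerate n! = 5040 permutations of y under H0): p = 0.069048.
Step 5: alpha = 0.05. fail to reject H0.

tau_b = -0.6190 (C=4, D=17), p = 0.069048, fail to reject H0.


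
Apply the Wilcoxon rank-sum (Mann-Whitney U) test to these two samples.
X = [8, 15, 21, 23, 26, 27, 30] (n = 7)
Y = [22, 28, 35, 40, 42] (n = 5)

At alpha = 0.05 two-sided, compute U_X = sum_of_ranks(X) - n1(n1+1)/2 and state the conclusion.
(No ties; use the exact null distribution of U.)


Step 1: Combine and sort all 12 observations; assign midranks.
sorted (value, group): (8,X), (15,X), (21,X), (22,Y), (23,X), (26,X), (27,X), (28,Y), (30,X), (35,Y), (40,Y), (42,Y)
ranks: 8->1, 15->2, 21->3, 22->4, 23->5, 26->6, 27->7, 28->8, 30->9, 35->10, 40->11, 42->12
Step 2: Rank sum for X: R1 = 1 + 2 + 3 + 5 + 6 + 7 + 9 = 33.
Step 3: U_X = R1 - n1(n1+1)/2 = 33 - 7*8/2 = 33 - 28 = 5.
       U_Y = n1*n2 - U_X = 35 - 5 = 30.
Step 4: No ties, so the exact null distribution of U (based on enumerating the C(12,7) = 792 equally likely rank assignments) gives the two-sided p-value.
Step 5: p-value = 0.047980; compare to alpha = 0.05. reject H0.

U_X = 5, p = 0.047980, reject H0 at alpha = 0.05.


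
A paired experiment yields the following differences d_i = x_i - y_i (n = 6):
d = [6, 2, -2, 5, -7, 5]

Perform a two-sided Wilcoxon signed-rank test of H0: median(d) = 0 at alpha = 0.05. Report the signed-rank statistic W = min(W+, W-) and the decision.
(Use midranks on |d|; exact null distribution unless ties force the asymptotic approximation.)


Step 1: Drop any zero differences (none here) and take |d_i|.
|d| = [6, 2, 2, 5, 7, 5]
Step 2: Midrank |d_i| (ties get averaged ranks).
ranks: |6|->5, |2|->1.5, |2|->1.5, |5|->3.5, |7|->6, |5|->3.5
Step 3: Attach original signs; sum ranks with positive sign and with negative sign.
W+ = 5 + 1.5 + 3.5 + 3.5 = 13.5
W- = 1.5 + 6 = 7.5
(Check: W+ + W- = 21 should equal n(n+1)/2 = 21.)
Step 4: Test statistic W = min(W+, W-) = 7.5.
Step 5: Ties in |d|, so use the tie-corrected normal approximation.
        E[W] = n(n+1)/4 = 6*7/4 = 10.5.
        Tie groups: |d|=2 (t=2), |d|=5 (t=2); sum(t^3 - t) = 12.
        Var[W] = n(n+1)(2n+1)/24 - sum(t^3-t)/48 = 546/24 - 12/48 = 22.5.
        z = (W - E[W]) / sqrt(Var[W]) = (7.5 - 10.5) / 4.7434 = -0.6325.
        Two-sided p = 2*Phi(z) = 0.527089.
Step 6: alpha = 0.05. fail to reject H0.

W+ = 13.5, W- = 7.5, W = min = 7.5, p = 0.527089, fail to reject H0.


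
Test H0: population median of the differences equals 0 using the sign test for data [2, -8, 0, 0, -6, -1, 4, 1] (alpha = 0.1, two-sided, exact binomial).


Step 1: Discard zero differences. Original n = 8; n_eff = number of nonzero differences = 6.
Nonzero differences (with sign): +2, -8, -6, -1, +4, +1
Step 2: Count signs: positive = 3, negative = 3.
Step 3: Under H0: P(positive) = 0.5, so the number of positives S ~ Bin(6, 0.5).
Step 4: Two-sided exact p-value = sum of Bin(6,0.5) probabilities at or below the observed probability = 1.000000.
Step 5: alpha = 0.1. fail to reject H0.

n_eff = 6, pos = 3, neg = 3, p = 1.000000, fail to reject H0.


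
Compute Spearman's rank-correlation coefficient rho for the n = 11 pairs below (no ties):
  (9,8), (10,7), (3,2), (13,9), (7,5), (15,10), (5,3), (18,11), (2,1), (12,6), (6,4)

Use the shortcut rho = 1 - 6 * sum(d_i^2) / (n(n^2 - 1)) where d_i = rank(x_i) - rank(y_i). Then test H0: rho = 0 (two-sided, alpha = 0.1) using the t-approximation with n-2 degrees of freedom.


Step 1: Rank x and y separately (midranks; no ties here).
rank(x): 9->6, 10->7, 3->2, 13->9, 7->5, 15->10, 5->3, 18->11, 2->1, 12->8, 6->4
rank(y): 8->8, 7->7, 2->2, 9->9, 5->5, 10->10, 3->3, 11->11, 1->1, 6->6, 4->4
Step 2: d_i = R_x(i) - R_y(i); compute d_i^2.
  (6-8)^2=4, (7-7)^2=0, (2-2)^2=0, (9-9)^2=0, (5-5)^2=0, (10-10)^2=0, (3-3)^2=0, (11-11)^2=0, (1-1)^2=0, (8-6)^2=4, (4-4)^2=0
sum(d^2) = 8.
Step 3: rho = 1 - 6*8 / (11*(11^2 - 1)) = 1 - 48/1320 = 0.963636.
Step 4: Under H0, t = rho * sqrt((n-2)/(1-rho^2)) = 10.8186 ~ t(9).
Step 5: Two-sided p-value from the t-distribution with 9 df = 0.000002.
Step 6: alpha = 0.1. reject H0.

rho = 0.9636, p = 0.000002, reject H0 at alpha = 0.1.


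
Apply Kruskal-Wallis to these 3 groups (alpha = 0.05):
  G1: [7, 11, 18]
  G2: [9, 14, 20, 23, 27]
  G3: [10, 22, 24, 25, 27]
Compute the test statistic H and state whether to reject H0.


Step 1: Combine all N = 13 observations and assign midranks.
sorted (value, group, rank): (7,G1,1), (9,G2,2), (10,G3,3), (11,G1,4), (14,G2,5), (18,G1,6), (20,G2,7), (22,G3,8), (23,G2,9), (24,G3,10), (25,G3,11), (27,G2,12.5), (27,G3,12.5)
Step 2: Sum ranks within each group.
R_1 = 11 (n_1 = 3)
R_2 = 35.5 (n_2 = 5)
R_3 = 44.5 (n_3 = 5)
Step 3: H = 12/(N(N+1)) * sum(R_i^2/n_i) - 3(N+1)
     = 12/(13*14) * (11^2/3 + 35.5^2/5 + 44.5^2/5) - 3*14
     = 0.065934 * 688.433 - 42
     = 3.391209.
Step 4: Ties present; correction factor C = 1 - 6/(13^3 - 13) = 0.997253. Corrected H = 3.391209 / 0.997253 = 3.400551.
Step 5: Under H0, H ~ chi^2(2); p-value = 0.182633.
Step 6: alpha = 0.05. fail to reject H0.

H = 3.4006, df = 2, p = 0.182633, fail to reject H0.
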